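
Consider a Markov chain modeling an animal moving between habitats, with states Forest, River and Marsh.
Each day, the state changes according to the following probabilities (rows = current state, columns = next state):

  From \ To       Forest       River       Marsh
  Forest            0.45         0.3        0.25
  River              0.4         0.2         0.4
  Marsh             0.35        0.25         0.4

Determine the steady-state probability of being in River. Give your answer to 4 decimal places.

0.2573

Let the stationary distribution be π with π = πP and π_1 + π_2 + π_3 = 1.
π_1 = 0.45·π_1 + 0.4·π_2 + 0.35·π_3
π_2 = 0.3·π_1 + 0.2·π_2 + 0.25·π_3
Solving with the normalization constraint gives π = (0.4032, 0.2573, 0.3395).
So the stationary probability of River is 0.2573.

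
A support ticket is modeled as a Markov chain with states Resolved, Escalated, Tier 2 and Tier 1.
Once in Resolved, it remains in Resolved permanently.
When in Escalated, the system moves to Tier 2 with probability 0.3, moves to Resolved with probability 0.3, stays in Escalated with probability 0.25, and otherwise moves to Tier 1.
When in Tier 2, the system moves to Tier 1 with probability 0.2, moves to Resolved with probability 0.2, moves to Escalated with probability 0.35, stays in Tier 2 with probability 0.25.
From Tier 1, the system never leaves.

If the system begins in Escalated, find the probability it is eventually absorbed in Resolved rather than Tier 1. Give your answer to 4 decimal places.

Let h(s) be the probability of absorption at Resolved starting from transient state s. Then h(Resolved) = 1 and h(Tier 1) = 0. By first-step analysis:
h(Escalated) = 0.3·1 + 0.25·h(Escalated) + 0.3·h(Tier 2) + 0.15·0
h(Tier 2) = 0.2·1 + 0.35·h(Escalated) + 0.25·h(Tier 2) + 0.2·0
Solving: h(Escalated) = 0.6230, h(Tier 2) = 0.5574.
Starting from Escalated, the probability is 0.6230.

0.6230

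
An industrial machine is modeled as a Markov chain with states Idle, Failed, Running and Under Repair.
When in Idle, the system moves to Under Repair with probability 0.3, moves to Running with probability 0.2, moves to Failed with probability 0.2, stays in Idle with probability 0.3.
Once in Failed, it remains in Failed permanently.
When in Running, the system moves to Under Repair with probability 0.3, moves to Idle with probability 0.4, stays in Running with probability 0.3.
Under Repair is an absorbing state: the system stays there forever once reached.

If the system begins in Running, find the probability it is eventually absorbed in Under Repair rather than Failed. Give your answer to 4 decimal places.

Let h(s) be the probability of absorption at Under Repair starting from transient state s. Then h(Under Repair) = 1 and h(Failed) = 0. By first-step analysis:
h(Idle) = 0.3·h(Idle) + 0.2·0 + 0.2·h(Running) + 0.3·1
h(Running) = 0.4·h(Idle) + 0.3·h(Running) + 0.3·1
Solving: h(Idle) = 0.6585, h(Running) = 0.8049.
Starting from Running, the probability is 0.8049.

0.8049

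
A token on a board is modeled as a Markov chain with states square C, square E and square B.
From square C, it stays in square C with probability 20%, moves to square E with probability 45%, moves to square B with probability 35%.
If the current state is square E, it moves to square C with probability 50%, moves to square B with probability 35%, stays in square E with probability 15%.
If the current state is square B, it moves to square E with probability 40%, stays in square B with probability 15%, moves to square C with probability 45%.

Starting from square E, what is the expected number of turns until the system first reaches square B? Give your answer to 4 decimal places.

2.8571

Let t(s) be the expected number of turns to first reach square B from state s, with t(square B) = 0. Conditioning on the first turn:
t(square C) = 1 + 0.2·t(square C) + 0.45·t(square E)
t(square E) = 1 + 0.5·t(square C) + 0.15·t(square E)
Solving: t(square C) = 2.8571, t(square E) = 2.8571.
Expected turns from square E to square B: 2.8571.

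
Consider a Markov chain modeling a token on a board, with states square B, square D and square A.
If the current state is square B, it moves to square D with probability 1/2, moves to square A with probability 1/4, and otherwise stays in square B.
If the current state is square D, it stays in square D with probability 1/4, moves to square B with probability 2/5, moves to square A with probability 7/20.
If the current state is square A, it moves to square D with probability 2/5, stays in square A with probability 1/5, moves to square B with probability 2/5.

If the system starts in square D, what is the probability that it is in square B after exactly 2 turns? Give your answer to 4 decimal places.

Sum over the intermediate state after 1 turn:
P = P(square D→square B)·P(square B→square B) + P(square D→square D)·P(square D→square B) + P(square D→square A)·P(square A→square B)
  = 0.4×0.25 + 0.25×0.4 + 0.35×0.4
  = 0.1000 + 0.1000 + 0.1400 = 0.3400

0.3400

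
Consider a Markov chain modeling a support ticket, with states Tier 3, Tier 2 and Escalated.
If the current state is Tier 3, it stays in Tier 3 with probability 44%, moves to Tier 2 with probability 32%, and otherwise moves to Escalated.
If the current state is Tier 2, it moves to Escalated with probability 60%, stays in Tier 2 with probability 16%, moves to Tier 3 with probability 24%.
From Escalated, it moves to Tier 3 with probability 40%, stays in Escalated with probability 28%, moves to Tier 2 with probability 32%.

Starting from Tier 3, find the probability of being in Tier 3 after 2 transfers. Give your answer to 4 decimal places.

0.3664

Sum over the intermediate state after 1 transfer:
P = P(Tier 3→Tier 3)·P(Tier 3→Tier 3) + P(Tier 3→Tier 2)·P(Tier 2→Tier 3) + P(Tier 3→Escalated)·P(Escalated→Tier 3)
  = 0.44×0.44 + 0.32×0.24 + 0.24×0.4
  = 0.1936 + 0.0768 + 0.0960 = 0.3664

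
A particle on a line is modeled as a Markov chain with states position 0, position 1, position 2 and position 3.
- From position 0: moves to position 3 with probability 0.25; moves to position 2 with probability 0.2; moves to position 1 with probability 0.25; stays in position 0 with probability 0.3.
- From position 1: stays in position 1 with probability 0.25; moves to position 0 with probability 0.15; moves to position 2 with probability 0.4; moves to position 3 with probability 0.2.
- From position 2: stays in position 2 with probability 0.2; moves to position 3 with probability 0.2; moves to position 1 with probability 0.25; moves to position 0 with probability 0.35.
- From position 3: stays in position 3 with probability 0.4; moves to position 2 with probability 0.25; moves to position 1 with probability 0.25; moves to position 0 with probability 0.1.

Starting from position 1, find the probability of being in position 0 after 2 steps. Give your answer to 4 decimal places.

0.2425

Propagate the distribution vector 2 steps from position 1.
After 0 steps: (0.0000, 1.0000, 0.0000, 0.0000)
After 1 step: (0.1500, 0.2500, 0.4000, 0.2000)
After 2 steps: (0.2425, 0.2500, 0.2600, 0.2475)
P(in position 0 after 2 steps) = 0.2425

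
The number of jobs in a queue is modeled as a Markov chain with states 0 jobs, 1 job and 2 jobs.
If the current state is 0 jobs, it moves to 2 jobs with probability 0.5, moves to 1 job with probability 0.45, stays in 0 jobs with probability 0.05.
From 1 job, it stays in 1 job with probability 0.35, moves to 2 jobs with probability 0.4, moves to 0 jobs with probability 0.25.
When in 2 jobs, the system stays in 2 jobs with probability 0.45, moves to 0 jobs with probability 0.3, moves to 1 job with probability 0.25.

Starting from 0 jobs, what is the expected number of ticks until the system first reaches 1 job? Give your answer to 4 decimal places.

2.8188

Let t(s) be the expected number of ticks to first reach 1 job from state s, with t(1 job) = 0. Conditioning on the first tick:
t(0 jobs) = 1 + 0.05·t(0 jobs) + 0.5·t(2 jobs)
t(2 jobs) = 1 + 0.3·t(0 jobs) + 0.45·t(2 jobs)
Solving: t(0 jobs) = 2.8188, t(2 jobs) = 3.3557.
Expected ticks from 0 jobs to 1 job: 2.8188.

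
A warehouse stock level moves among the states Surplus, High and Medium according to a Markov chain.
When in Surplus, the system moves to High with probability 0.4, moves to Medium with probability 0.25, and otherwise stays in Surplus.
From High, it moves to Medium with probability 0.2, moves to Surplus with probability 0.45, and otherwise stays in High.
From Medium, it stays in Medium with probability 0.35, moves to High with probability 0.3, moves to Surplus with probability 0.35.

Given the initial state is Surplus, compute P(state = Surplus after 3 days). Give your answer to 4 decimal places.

Propagate the distribution vector 3 days from Surplus.
After 0 days: (1.0000, 0.0000, 0.0000)
After 1 day: (0.3500, 0.4000, 0.2500)
After 2 days: (0.3900, 0.3550, 0.2550)
After 3 days: (0.3855, 0.3568, 0.2578)
P(in Surplus after 3 days) = 0.3855

0.3855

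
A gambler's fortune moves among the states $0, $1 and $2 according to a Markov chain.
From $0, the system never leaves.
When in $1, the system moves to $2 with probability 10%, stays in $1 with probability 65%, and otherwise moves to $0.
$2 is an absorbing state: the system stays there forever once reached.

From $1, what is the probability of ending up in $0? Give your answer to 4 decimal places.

Let h(s) be the probability of absorption at $0 starting from transient state s. Then h($0) = 1 and h($2) = 0. By first-step analysis:
h($1) = 0.25·1 + 0.65·h($1) + 0.1·0
Solving: h($1) = 0.7143.
Starting from $1, the probability is 0.7143.

0.7143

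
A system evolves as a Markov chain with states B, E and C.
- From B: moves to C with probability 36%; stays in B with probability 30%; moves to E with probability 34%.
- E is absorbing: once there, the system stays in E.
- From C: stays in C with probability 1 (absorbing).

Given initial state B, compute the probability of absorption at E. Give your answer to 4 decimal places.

Let h(s) be the probability of absorption at E starting from transient state s. Then h(E) = 1 and h(C) = 0. By first-step analysis:
h(B) = 0.3·h(B) + 0.34·1 + 0.36·0
Solving: h(B) = 0.4857.
Starting from B, the probability is 0.4857.

0.4857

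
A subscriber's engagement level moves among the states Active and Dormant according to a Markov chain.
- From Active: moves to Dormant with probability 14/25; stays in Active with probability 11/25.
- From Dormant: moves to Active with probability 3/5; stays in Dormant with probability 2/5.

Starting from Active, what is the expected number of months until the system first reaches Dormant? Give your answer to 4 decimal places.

Let t(s) be the expected number of months to first reach Dormant from state s, with t(Dormant) = 0. Conditioning on the first month:
t(Active) = 1 + 0.44·t(Active)
Solving: t(Active) = 1.7857.
Expected months from Active to Dormant: 1.7857.

1.7857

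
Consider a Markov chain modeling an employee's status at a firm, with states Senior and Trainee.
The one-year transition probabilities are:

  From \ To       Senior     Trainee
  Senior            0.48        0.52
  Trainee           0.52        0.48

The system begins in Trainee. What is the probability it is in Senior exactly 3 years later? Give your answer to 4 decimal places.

Propagate the distribution vector 3 years from Trainee.
After 0 years: (0.0000, 1.0000)
After 1 year: (0.5200, 0.4800)
After 2 years: (0.4992, 0.5008)
After 3 years: (0.5000, 0.5000)
P(in Senior after 3 years) = 0.5000

0.5000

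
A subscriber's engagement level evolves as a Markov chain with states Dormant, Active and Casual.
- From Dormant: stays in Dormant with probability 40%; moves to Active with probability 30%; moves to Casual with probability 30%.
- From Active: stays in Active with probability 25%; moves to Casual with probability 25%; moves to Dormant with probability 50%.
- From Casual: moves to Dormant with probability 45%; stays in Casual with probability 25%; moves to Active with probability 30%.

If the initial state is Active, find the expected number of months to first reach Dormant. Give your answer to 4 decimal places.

Let t(s) be the expected number of months to first reach Dormant from state s, with t(Dormant) = 0. Conditioning on the first month:
t(Active) = 1 + 0.25·t(Active) + 0.25·t(Casual)
t(Casual) = 1 + 0.3·t(Active) + 0.25·t(Casual)
Solving: t(Active) = 2.0513, t(Casual) = 2.1538.
Expected months from Active to Dormant: 2.0513.

2.0513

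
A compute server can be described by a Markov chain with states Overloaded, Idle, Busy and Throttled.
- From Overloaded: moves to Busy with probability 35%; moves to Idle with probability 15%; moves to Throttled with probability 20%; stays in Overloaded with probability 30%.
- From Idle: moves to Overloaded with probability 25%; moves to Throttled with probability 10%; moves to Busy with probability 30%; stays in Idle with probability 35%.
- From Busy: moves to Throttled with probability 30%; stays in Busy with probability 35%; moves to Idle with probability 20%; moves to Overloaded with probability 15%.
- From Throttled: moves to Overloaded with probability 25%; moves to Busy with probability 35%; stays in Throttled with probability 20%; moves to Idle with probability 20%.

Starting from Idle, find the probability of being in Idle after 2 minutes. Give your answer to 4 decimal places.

Propagate the distribution vector 2 minutes from Idle.
After 0 minutes: (0.0000, 1.0000, 0.0000, 0.0000)
After 1 minute: (0.2500, 0.3500, 0.3000, 0.1000)
After 2 minutes: (0.2325, 0.2400, 0.3325, 0.1950)
P(in Idle after 2 minutes) = 0.2400

0.2400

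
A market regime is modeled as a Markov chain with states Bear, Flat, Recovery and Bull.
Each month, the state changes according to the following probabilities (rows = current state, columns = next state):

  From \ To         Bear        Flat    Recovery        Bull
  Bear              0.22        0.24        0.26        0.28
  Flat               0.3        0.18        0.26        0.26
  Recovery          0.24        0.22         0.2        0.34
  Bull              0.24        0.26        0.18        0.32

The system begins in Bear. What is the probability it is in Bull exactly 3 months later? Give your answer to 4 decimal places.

Propagate the distribution vector 3 months from Bear.
After 0 months: (1.0000, 0.0000, 0.0000, 0.0000)
After 1 month: (0.2200, 0.2400, 0.2600, 0.2800)
After 2 months: (0.2500, 0.2260, 0.2220, 0.3020)
After 3 months: (0.2486, 0.2280, 0.2225, 0.3009)
P(in Bull after 3 months) = 0.3009

0.3009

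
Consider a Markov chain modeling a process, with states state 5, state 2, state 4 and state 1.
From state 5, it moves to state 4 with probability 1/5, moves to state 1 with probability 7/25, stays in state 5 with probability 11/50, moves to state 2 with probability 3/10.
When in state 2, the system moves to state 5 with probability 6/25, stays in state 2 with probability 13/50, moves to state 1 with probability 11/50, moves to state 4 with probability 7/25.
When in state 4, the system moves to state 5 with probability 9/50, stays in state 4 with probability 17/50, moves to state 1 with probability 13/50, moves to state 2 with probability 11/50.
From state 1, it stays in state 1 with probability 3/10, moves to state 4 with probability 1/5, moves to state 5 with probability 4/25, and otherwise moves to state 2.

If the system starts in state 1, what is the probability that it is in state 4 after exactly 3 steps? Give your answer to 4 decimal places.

Propagate the distribution vector 3 steps from state 1.
After 0 steps: (0.0000, 0.0000, 0.0000, 1.0000)
After 1 step: (0.1600, 0.3400, 0.2000, 0.3000)
After 2 steps: (0.2008, 0.2824, 0.2552, 0.2616)
After 3 steps: (0.1997, 0.2788, 0.2583, 0.2632)
P(in state 4 after 3 steps) = 0.2583

0.2583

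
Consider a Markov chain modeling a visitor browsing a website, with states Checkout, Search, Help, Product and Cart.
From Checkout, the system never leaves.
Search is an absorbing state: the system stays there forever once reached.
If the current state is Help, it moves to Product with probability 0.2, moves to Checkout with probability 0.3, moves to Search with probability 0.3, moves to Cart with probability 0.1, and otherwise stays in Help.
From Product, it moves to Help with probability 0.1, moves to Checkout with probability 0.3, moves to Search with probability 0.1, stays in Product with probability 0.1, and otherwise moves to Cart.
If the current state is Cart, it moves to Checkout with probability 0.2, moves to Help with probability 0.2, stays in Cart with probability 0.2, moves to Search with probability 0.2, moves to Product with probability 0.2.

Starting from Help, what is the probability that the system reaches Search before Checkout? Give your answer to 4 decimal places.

0.4656

Let h(s) be the probability of absorption at Search starting from transient state s. Then h(Search) = 1 and h(Checkout) = 0. By first-step analysis:
h(Help) = 0.3·0 + 0.3·1 + 0.1·h(Help) + 0.2·h(Product) + 0.1·h(Cart)
h(Product) = 0.3·0 + 0.1·1 + 0.1·h(Help) + 0.1·h(Product) + 0.4·h(Cart)
h(Cart) = 0.2·0 + 0.2·1 + 0.2·h(Help) + 0.2·h(Product) + 0.2·h(Cart)
Solving: h(Help) = 0.4656, h(Product) = 0.3664, h(Cart) = 0.4580.
Starting from Help, the probability is 0.4656.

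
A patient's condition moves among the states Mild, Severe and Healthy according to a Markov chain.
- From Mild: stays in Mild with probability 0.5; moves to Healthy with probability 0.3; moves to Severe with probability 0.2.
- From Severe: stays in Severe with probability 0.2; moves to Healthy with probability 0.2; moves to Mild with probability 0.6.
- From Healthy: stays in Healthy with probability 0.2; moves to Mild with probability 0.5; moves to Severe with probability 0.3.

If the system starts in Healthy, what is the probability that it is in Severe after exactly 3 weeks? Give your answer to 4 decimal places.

Propagate the distribution vector 3 weeks from Healthy.
After 0 weeks: (0.0000, 0.0000, 1.0000)
After 1 week: (0.5000, 0.3000, 0.2000)
After 2 weeks: (0.5300, 0.2200, 0.2500)
After 3 weeks: (0.5220, 0.2250, 0.2530)
P(in Severe after 3 weeks) = 0.2250

0.2250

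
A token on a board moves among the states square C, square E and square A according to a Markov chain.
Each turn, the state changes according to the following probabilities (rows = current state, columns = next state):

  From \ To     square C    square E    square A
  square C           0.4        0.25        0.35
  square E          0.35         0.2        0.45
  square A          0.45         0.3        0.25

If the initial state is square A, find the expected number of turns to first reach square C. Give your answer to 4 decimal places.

Let t(s) be the expected number of turns to first reach square C from state s, with t(square C) = 0. Conditioning on the first turn:
t(square E) = 1 + 0.2·t(square E) + 0.45·t(square A)
t(square A) = 1 + 0.3·t(square E) + 0.25·t(square A)
Solving: t(square E) = 2.5806, t(square A) = 2.3656.
Expected turns from square A to square C: 2.3656.

2.3656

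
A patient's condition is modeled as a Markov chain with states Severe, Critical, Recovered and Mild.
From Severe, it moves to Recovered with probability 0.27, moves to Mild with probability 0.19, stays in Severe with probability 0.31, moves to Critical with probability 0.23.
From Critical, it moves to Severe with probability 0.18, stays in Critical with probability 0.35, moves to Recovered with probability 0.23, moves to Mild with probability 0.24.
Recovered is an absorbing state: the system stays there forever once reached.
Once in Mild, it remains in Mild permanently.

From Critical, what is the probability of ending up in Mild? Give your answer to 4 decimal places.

0.4908

Let h(s) be the probability of absorption at Mild starting from transient state s. Then h(Mild) = 1 and h(Recovered) = 0. By first-step analysis:
h(Severe) = 0.31·h(Severe) + 0.23·h(Critical) + 0.27·0 + 0.19·1
h(Critical) = 0.18·h(Severe) + 0.35·h(Critical) + 0.23·0 + 0.24·1
Solving: h(Severe) = 0.4390, h(Critical) = 0.4908.
Starting from Critical, the probability is 0.4908.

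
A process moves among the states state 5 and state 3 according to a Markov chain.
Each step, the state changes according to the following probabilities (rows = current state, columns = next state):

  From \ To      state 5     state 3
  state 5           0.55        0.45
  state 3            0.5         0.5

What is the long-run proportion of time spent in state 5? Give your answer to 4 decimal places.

Let the stationary distribution be π with π = πP and π_1 + π_2 = 1.
π_1 = 0.55·π_1 + 0.5·π_2
Solving with the normalization constraint gives π = (0.5263, 0.4737).
So the stationary probability of state 5 is 0.5263.

0.5263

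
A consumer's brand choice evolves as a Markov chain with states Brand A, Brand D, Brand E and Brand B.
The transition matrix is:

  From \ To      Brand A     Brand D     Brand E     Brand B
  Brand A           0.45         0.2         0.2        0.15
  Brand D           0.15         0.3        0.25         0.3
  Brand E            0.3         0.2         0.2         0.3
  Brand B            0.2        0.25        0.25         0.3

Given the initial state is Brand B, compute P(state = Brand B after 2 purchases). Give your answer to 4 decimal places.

Propagate the distribution vector 2 purchases from Brand B.
After 0 purchases: (0.0000, 0.0000, 0.0000, 1.0000)
After 1 purchase: (0.2000, 0.2500, 0.2500, 0.3000)
After 2 purchases: (0.2625, 0.2400, 0.2275, 0.2700)
P(in Brand B after 2 purchases) = 0.2700

0.2700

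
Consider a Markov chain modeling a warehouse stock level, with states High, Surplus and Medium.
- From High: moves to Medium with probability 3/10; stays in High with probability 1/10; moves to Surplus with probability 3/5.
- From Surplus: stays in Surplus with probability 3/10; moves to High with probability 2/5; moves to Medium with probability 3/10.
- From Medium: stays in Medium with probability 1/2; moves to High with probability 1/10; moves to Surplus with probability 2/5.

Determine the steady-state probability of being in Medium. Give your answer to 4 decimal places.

0.3750

Let the stationary distribution be π with π = πP and π_1 + π_2 + π_3 = 1.
π_1 = 0.1·π_1 + 0.4·π_2 + 0.1·π_3
π_2 = 0.6·π_1 + 0.3·π_2 + 0.4·π_3
Solving with the normalization constraint gives π = (0.2212, 0.4038, 0.3750).
So the stationary probability of Medium is 0.3750.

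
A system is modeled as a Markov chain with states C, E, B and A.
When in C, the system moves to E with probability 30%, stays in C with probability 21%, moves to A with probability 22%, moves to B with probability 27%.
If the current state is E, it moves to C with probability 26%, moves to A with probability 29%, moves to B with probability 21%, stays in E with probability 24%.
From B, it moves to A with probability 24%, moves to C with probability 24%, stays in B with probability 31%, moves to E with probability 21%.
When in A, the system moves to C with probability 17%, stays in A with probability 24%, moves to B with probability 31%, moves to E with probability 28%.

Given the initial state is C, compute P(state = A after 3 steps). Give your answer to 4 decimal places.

0.2482

Propagate the distribution vector 3 steps from C.
After 0 steps: (1.0000, 0.0000, 0.0000, 0.0000)
After 1 step: (0.2100, 0.3000, 0.2700, 0.2200)
After 2 steps: (0.2243, 0.2533, 0.2716, 0.2508)
After 3 steps: (0.2208, 0.2553, 0.2757, 0.2482)
P(in A after 3 steps) = 0.2482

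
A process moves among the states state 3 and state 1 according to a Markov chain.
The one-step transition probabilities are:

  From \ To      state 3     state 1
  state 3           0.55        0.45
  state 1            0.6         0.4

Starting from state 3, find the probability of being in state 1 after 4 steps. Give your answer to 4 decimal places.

0.4286

Propagate the distribution vector 4 steps from state 3.
After 0 steps: (1.0000, 0.0000)
After 1 step: (0.5500, 0.4500)
After 2 steps: (0.5725, 0.4275)
After 3 steps: (0.5714, 0.4286)
After 4 steps: (0.5714, 0.4286)
P(in state 1 after 4 steps) = 0.4286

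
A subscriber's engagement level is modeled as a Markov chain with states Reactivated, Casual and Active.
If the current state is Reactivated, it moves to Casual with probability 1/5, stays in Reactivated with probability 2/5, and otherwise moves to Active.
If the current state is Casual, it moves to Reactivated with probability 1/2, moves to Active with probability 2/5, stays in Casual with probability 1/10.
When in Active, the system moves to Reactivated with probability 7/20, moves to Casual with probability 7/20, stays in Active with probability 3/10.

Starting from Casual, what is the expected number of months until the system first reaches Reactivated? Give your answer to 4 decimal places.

Let t(s) be the expected number of months to first reach Reactivated from state s, with t(Reactivated) = 0. Conditioning on the first month:
t(Casual) = 1 + 0.1·t(Casual) + 0.4·t(Active)
t(Active) = 1 + 0.35·t(Casual) + 0.3·t(Active)
Solving: t(Casual) = 2.2449, t(Active) = 2.5510.
Expected months from Casual to Reactivated: 2.2449.

2.2449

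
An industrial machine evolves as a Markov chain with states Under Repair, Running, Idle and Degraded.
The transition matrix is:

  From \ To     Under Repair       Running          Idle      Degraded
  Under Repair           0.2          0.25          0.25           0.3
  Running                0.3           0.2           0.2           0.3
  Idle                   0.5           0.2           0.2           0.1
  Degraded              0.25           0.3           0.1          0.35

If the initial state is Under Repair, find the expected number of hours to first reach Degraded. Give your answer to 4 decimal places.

Let t(s) be the expected number of hours to first reach Degraded from state s, with t(Degraded) = 0. Conditioning on the first hour:
t(Under Repair) = 1 + 0.2·t(Under Repair) + 0.25·t(Running) + 0.25·t(Idle)
t(Running) = 1 + 0.3·t(Under Repair) + 0.2·t(Running) + 0.2·t(Idle)
t(Idle) = 1 + 0.5·t(Under Repair) + 0.2·t(Running) + 0.2·t(Idle)
Solving: t(Under Repair) = 3.9286, t(Running) = 3.8929, t(Idle) = 4.6786.
Expected hours from Under Repair to Degraded: 3.9286.

3.9286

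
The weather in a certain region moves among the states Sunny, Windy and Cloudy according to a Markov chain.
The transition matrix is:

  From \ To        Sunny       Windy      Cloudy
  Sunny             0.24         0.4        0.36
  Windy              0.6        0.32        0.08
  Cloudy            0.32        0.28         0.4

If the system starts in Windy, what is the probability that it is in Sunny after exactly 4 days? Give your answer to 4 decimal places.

Propagate the distribution vector 4 days from Windy.
After 0 days: (0.0000, 1.0000, 0.0000)
After 1 day: (0.6000, 0.3200, 0.0800)
After 2 days: (0.3616, 0.3648, 0.2736)
After 3 days: (0.3932, 0.3380, 0.2688)
After 4 days: (0.3832, 0.3407, 0.2761)
P(in Sunny after 4 days) = 0.3832

0.3832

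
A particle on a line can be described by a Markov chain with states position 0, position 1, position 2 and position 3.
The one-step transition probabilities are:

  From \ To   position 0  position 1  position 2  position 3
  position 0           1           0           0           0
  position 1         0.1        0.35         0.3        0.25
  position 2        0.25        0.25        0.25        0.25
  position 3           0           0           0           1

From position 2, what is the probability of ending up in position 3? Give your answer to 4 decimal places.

Let h(s) be the probability of absorption at position 3 starting from transient state s. Then h(position 3) = 1 and h(position 0) = 0. By first-step analysis:
h(position 1) = 0.1·0 + 0.35·h(position 1) + 0.3·h(position 2) + 0.25·1
h(position 2) = 0.25·0 + 0.25·h(position 1) + 0.25·h(position 2) + 0.25·1
Solving: h(position 1) = 0.6364, h(position 2) = 0.5455.
Starting from position 2, the probability is 0.5455.

0.5455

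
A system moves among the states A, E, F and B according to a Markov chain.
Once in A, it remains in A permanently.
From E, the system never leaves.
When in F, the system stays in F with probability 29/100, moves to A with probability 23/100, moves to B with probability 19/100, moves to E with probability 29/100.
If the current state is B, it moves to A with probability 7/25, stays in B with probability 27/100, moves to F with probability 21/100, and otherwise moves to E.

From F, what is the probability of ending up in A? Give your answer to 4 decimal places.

0.4622

Let h(s) be the probability of absorption at A starting from transient state s. Then h(A) = 1 and h(E) = 0. By first-step analysis:
h(F) = 0.23·1 + 0.29·0 + 0.29·h(F) + 0.19·h(B)
h(B) = 0.28·1 + 0.24·0 + 0.21·h(F) + 0.27·h(B)
Solving: h(F) = 0.4622, h(B) = 0.5165.
Starting from F, the probability is 0.4622.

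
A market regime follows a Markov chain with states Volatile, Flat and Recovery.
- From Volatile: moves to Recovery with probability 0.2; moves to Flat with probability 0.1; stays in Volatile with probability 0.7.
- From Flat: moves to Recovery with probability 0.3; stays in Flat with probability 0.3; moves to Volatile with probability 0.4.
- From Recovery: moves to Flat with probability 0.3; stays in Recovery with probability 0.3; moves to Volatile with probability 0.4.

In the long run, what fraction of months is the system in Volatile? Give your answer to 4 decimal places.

Let the stationary distribution be π with π = πP and π_1 + π_2 + π_3 = 1.
π_1 = 0.7·π_1 + 0.4·π_2 + 0.4·π_3
π_2 = 0.1·π_1 + 0.3·π_2 + 0.3·π_3
Solving with the normalization constraint gives π = (0.5714, 0.1857, 0.2429).
So the stationary probability of Volatile is 0.5714.

0.5714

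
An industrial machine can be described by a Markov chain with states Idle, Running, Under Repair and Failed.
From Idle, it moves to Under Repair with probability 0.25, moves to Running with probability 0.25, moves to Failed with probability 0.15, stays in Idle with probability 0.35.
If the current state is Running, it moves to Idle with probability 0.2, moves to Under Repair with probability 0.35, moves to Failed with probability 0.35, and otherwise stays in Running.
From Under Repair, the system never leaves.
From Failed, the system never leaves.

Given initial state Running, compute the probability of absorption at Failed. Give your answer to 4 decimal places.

0.4813

Let h(s) be the probability of absorption at Failed starting from transient state s. Then h(Failed) = 1 and h(Under Repair) = 0. By first-step analysis:
h(Idle) = 0.35·h(Idle) + 0.25·h(Running) + 0.25·0 + 0.15·1
h(Running) = 0.2·h(Idle) + 0.1·h(Running) + 0.35·0 + 0.35·1
Solving: h(Idle) = 0.4159, h(Running) = 0.4813.
Starting from Running, the probability is 0.4813.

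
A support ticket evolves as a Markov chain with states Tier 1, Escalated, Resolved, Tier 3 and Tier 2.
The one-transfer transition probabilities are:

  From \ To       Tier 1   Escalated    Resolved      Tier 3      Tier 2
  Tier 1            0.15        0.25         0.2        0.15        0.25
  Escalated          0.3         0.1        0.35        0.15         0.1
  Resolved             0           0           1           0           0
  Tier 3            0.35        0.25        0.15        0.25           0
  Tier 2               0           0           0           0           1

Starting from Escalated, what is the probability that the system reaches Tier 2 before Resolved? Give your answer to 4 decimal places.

0.3089

Let h(s) be the probability of absorption at Tier 2 starting from transient state s. Then h(Tier 2) = 1 and h(Resolved) = 0. By first-step analysis:
h(Tier 1) = 0.15·h(Tier 1) + 0.25·h(Escalated) + 0.2·0 + 0.15·h(Tier 3) + 0.25·1
h(Escalated) = 0.3·h(Tier 1) + 0.1·h(Escalated) + 0.35·0 + 0.15·h(Tier 3) + 0.1·1
h(Tier 3) = 0.35·h(Tier 1) + 0.25·h(Escalated) + 0.15·0 + 0.25·h(Tier 3)
Solving: h(Tier 1) = 0.4393, h(Escalated) = 0.3089, h(Tier 3) = 0.3080.
Starting from Escalated, the probability is 0.3089.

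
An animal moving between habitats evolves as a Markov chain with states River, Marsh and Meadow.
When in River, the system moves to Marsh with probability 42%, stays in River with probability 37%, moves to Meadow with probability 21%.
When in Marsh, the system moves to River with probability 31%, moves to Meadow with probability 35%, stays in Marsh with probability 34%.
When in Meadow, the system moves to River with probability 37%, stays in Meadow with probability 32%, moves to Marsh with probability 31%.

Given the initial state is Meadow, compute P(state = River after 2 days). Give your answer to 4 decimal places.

0.3514

Sum over the intermediate state after 1 day:
P = P(Meadow→River)·P(River→River) + P(Meadow→Marsh)·P(Marsh→River) + P(Meadow→Meadow)·P(Meadow→River)
  = 0.37×0.37 + 0.31×0.31 + 0.32×0.37
  = 0.1369 + 0.0961 + 0.1184 = 0.3514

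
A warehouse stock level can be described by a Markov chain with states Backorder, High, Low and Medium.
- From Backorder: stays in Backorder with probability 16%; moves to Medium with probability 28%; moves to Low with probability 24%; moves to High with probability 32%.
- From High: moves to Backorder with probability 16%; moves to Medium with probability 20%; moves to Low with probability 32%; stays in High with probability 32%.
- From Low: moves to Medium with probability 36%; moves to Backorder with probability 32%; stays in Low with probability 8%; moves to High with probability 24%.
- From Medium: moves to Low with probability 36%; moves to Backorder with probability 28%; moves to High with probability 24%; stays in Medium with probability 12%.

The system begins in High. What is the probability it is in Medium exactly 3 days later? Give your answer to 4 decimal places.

0.2371

Propagate the distribution vector 3 days from High.
After 0 days: (0.0000, 1.0000, 0.0000, 0.0000)
After 1 day: (0.1600, 0.3200, 0.3200, 0.2000)
After 2 days: (0.2352, 0.2784, 0.2384, 0.2480)
After 3 days: (0.2279, 0.2811, 0.2539, 0.2371)
P(in Medium after 3 days) = 0.2371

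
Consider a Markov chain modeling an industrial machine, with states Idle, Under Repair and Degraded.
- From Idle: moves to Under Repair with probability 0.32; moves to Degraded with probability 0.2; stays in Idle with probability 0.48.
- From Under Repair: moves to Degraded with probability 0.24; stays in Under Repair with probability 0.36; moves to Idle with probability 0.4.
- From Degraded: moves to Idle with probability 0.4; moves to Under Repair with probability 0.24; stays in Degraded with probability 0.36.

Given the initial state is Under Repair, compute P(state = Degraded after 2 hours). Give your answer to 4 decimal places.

0.2528

Sum over the intermediate state after 1 hour:
P = P(Under Repair→Idle)·P(Idle→Degraded) + P(Under Repair→Under Repair)·P(Under Repair→Degraded) + P(Under Repair→Degraded)·P(Degraded→Degraded)
  = 0.4×0.2 + 0.36×0.24 + 0.24×0.36
  = 0.0800 + 0.0864 + 0.0864 = 0.2528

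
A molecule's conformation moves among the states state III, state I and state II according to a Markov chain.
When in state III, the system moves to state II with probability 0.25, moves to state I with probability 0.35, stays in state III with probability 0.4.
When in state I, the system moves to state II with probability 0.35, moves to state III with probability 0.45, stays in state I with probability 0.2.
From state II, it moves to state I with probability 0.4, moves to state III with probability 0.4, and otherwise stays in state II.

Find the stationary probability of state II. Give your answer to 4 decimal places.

Let the stationary distribution be π with π = πP and π_1 + π_2 + π_3 = 1.
π_1 = 0.4·π_1 + 0.45·π_2 + 0.4·π_3
π_2 = 0.35·π_1 + 0.2·π_2 + 0.4·π_3
Solving with the normalization constraint gives π = (0.4158, 0.3160, 0.2682).
So the stationary probability of state II is 0.2682.

0.2682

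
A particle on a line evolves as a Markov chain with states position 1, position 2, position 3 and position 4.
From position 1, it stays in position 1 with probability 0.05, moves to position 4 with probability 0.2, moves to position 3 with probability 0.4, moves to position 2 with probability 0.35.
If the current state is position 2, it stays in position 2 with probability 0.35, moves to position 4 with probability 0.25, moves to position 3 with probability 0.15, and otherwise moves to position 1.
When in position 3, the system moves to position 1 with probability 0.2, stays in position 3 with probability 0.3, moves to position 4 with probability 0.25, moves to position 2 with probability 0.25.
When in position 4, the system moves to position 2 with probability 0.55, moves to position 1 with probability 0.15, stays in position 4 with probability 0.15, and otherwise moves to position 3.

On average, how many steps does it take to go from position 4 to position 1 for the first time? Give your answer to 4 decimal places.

4.9939

Let t(s) be the expected number of steps to first reach position 1 from state s, with t(position 1) = 0. Conditioning on the first step:
t(position 2) = 1 + 0.35·t(position 2) + 0.15·t(position 3) + 0.25·t(position 4)
t(position 3) = 1 + 0.25·t(position 2) + 0.3·t(position 3) + 0.25·t(position 4)
t(position 4) = 1 + 0.55·t(position 2) + 0.15·t(position 3) + 0.15·t(position 4)
Solving: t(position 2) = 4.5777, t(position 3) = 4.8470, t(position 4) = 4.9939.
Expected steps from position 4 to position 1: 4.9939.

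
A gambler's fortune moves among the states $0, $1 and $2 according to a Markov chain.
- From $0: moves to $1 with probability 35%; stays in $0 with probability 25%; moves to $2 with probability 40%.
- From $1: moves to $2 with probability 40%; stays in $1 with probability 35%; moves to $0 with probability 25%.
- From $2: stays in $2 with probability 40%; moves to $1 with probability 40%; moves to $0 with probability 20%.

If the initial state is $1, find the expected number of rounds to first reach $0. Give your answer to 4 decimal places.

4.3478

Let t(s) be the expected number of rounds to first reach $0 from state s, with t($0) = 0. Conditioning on the first round:
t($1) = 1 + 0.35·t($1) + 0.4·t($2)
t($2) = 1 + 0.4·t($1) + 0.4·t($2)
Solving: t($1) = 4.3478, t($2) = 4.5652.
Expected rounds from $1 to $0: 4.3478.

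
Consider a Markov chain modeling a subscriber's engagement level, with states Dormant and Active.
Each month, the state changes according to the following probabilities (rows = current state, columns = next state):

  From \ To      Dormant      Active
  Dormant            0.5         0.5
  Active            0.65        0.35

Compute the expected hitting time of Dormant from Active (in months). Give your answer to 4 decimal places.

1.5385

Let t(s) be the expected number of months to first reach Dormant from state s, with t(Dormant) = 0. Conditioning on the first month:
t(Active) = 1 + 0.35·t(Active)
Solving: t(Active) = 1.5385.
Expected months from Active to Dormant: 1.5385.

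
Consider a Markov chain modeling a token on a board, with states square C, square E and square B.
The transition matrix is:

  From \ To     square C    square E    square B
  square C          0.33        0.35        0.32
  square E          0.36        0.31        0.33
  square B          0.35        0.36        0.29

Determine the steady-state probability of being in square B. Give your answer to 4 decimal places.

0.3140

Let the stationary distribution be π with π = πP and π_1 + π_2 + π_3 = 1.
π_1 = 0.33·π_1 + 0.36·π_2 + 0.35·π_3
π_2 = 0.35·π_1 + 0.31·π_2 + 0.36·π_3
Solving with the normalization constraint gives π = (0.3465, 0.3396, 0.3140).
So the stationary probability of square B is 0.3140.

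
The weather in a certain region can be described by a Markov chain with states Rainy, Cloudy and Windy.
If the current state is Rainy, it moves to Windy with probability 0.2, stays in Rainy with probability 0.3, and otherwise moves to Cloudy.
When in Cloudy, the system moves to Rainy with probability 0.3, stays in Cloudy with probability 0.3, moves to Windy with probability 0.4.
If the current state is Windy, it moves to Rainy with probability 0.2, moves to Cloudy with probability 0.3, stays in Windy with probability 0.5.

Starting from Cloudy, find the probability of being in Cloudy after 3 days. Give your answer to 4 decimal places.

Propagate the distribution vector 3 days from Cloudy.
After 0 days: (0.0000, 1.0000, 0.0000)
After 1 day: (0.3000, 0.3000, 0.4000)
After 2 days: (0.2600, 0.3600, 0.3800)
After 3 days: (0.2620, 0.3520, 0.3860)
P(in Cloudy after 3 days) = 0.3520

0.3520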